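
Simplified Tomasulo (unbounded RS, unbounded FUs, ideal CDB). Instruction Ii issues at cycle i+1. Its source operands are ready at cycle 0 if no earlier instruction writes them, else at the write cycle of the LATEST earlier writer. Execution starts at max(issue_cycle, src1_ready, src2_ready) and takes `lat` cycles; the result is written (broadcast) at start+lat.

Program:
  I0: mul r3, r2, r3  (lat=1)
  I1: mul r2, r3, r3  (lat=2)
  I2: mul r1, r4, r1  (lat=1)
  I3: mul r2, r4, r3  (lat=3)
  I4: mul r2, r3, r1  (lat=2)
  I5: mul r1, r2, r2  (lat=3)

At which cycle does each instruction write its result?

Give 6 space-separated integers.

I0 mul r3: issue@1 deps=(None,None) exec_start@1 write@2
I1 mul r2: issue@2 deps=(0,0) exec_start@2 write@4
I2 mul r1: issue@3 deps=(None,None) exec_start@3 write@4
I3 mul r2: issue@4 deps=(None,0) exec_start@4 write@7
I4 mul r2: issue@5 deps=(0,2) exec_start@5 write@7
I5 mul r1: issue@6 deps=(4,4) exec_start@7 write@10

Answer: 2 4 4 7 7 10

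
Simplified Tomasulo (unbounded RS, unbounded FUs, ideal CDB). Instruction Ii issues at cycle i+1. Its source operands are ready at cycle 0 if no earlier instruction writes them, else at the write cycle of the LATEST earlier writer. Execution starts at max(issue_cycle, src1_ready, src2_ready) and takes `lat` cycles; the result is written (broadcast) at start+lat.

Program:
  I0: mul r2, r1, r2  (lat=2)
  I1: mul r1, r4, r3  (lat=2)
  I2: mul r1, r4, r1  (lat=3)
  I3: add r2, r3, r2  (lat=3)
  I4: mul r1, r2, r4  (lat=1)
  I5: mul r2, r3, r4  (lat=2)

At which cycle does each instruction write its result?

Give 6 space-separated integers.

I0 mul r2: issue@1 deps=(None,None) exec_start@1 write@3
I1 mul r1: issue@2 deps=(None,None) exec_start@2 write@4
I2 mul r1: issue@3 deps=(None,1) exec_start@4 write@7
I3 add r2: issue@4 deps=(None,0) exec_start@4 write@7
I4 mul r1: issue@5 deps=(3,None) exec_start@7 write@8
I5 mul r2: issue@6 deps=(None,None) exec_start@6 write@8

Answer: 3 4 7 7 8 8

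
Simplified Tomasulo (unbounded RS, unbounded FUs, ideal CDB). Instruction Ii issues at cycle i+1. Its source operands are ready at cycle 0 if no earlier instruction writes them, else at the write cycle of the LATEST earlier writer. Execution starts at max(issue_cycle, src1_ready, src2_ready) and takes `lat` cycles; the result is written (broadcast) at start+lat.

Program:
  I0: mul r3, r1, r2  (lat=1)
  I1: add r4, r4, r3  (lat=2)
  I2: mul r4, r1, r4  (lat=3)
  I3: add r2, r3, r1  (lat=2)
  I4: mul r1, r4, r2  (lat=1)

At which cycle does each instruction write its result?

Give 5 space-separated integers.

I0 mul r3: issue@1 deps=(None,None) exec_start@1 write@2
I1 add r4: issue@2 deps=(None,0) exec_start@2 write@4
I2 mul r4: issue@3 deps=(None,1) exec_start@4 write@7
I3 add r2: issue@4 deps=(0,None) exec_start@4 write@6
I4 mul r1: issue@5 deps=(2,3) exec_start@7 write@8

Answer: 2 4 7 6 8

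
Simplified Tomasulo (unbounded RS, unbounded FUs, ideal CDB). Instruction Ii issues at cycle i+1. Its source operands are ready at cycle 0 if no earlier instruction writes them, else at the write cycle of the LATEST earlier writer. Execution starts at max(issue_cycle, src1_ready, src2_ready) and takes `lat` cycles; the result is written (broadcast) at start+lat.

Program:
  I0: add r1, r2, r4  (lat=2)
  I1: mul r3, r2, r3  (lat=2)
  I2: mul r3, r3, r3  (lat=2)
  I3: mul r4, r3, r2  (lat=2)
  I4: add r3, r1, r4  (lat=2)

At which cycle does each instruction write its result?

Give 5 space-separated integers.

I0 add r1: issue@1 deps=(None,None) exec_start@1 write@3
I1 mul r3: issue@2 deps=(None,None) exec_start@2 write@4
I2 mul r3: issue@3 deps=(1,1) exec_start@4 write@6
I3 mul r4: issue@4 deps=(2,None) exec_start@6 write@8
I4 add r3: issue@5 deps=(0,3) exec_start@8 write@10

Answer: 3 4 6 8 10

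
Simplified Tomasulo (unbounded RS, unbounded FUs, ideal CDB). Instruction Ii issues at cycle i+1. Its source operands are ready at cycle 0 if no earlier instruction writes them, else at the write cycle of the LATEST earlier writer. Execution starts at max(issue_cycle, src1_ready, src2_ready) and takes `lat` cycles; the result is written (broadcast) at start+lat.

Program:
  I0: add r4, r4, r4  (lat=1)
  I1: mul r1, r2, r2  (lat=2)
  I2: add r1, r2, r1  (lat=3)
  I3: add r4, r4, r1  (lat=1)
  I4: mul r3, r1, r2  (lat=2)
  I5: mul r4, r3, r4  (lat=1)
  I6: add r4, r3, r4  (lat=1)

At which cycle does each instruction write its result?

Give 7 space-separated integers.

I0 add r4: issue@1 deps=(None,None) exec_start@1 write@2
I1 mul r1: issue@2 deps=(None,None) exec_start@2 write@4
I2 add r1: issue@3 deps=(None,1) exec_start@4 write@7
I3 add r4: issue@4 deps=(0,2) exec_start@7 write@8
I4 mul r3: issue@5 deps=(2,None) exec_start@7 write@9
I5 mul r4: issue@6 deps=(4,3) exec_start@9 write@10
I6 add r4: issue@7 deps=(4,5) exec_start@10 write@11

Answer: 2 4 7 8 9 10 11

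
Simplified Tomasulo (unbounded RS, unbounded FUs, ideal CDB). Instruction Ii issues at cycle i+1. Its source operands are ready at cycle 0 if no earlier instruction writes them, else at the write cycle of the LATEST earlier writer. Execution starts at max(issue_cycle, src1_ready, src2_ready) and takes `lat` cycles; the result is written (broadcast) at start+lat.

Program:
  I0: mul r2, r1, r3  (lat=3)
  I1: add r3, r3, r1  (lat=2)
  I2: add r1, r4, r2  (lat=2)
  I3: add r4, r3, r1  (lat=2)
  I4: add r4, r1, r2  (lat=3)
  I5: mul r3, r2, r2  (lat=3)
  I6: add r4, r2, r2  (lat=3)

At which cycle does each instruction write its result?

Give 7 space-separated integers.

I0 mul r2: issue@1 deps=(None,None) exec_start@1 write@4
I1 add r3: issue@2 deps=(None,None) exec_start@2 write@4
I2 add r1: issue@3 deps=(None,0) exec_start@4 write@6
I3 add r4: issue@4 deps=(1,2) exec_start@6 write@8
I4 add r4: issue@5 deps=(2,0) exec_start@6 write@9
I5 mul r3: issue@6 deps=(0,0) exec_start@6 write@9
I6 add r4: issue@7 deps=(0,0) exec_start@7 write@10

Answer: 4 4 6 8 9 9 10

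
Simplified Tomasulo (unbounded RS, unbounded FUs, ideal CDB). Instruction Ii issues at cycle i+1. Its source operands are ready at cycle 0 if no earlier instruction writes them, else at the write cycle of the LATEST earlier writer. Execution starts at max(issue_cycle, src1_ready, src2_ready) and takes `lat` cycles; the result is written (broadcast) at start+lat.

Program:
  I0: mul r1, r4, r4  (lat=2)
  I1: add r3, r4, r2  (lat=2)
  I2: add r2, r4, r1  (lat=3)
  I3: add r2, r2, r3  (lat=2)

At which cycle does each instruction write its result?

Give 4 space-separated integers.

I0 mul r1: issue@1 deps=(None,None) exec_start@1 write@3
I1 add r3: issue@2 deps=(None,None) exec_start@2 write@4
I2 add r2: issue@3 deps=(None,0) exec_start@3 write@6
I3 add r2: issue@4 deps=(2,1) exec_start@6 write@8

Answer: 3 4 6 8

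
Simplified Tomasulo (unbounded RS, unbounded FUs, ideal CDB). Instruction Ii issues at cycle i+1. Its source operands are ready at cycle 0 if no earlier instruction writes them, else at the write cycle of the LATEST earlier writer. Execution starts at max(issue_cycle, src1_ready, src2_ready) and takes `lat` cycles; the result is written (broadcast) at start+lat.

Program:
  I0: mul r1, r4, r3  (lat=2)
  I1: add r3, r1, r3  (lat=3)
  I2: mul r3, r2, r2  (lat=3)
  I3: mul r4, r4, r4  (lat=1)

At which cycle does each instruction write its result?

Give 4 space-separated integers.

Answer: 3 6 6 5

Derivation:
I0 mul r1: issue@1 deps=(None,None) exec_start@1 write@3
I1 add r3: issue@2 deps=(0,None) exec_start@3 write@6
I2 mul r3: issue@3 deps=(None,None) exec_start@3 write@6
I3 mul r4: issue@4 deps=(None,None) exec_start@4 write@5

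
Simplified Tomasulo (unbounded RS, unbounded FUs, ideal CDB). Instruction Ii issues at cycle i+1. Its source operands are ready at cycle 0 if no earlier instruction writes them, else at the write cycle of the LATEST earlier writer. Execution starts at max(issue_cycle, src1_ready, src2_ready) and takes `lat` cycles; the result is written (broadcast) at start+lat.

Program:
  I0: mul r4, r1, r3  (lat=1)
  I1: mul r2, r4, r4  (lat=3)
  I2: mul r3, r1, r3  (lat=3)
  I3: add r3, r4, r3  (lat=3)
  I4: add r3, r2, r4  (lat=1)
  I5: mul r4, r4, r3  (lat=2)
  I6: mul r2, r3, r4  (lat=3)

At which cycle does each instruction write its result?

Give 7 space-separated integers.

Answer: 2 5 6 9 6 8 11

Derivation:
I0 mul r4: issue@1 deps=(None,None) exec_start@1 write@2
I1 mul r2: issue@2 deps=(0,0) exec_start@2 write@5
I2 mul r3: issue@3 deps=(None,None) exec_start@3 write@6
I3 add r3: issue@4 deps=(0,2) exec_start@6 write@9
I4 add r3: issue@5 deps=(1,0) exec_start@5 write@6
I5 mul r4: issue@6 deps=(0,4) exec_start@6 write@8
I6 mul r2: issue@7 deps=(4,5) exec_start@8 write@11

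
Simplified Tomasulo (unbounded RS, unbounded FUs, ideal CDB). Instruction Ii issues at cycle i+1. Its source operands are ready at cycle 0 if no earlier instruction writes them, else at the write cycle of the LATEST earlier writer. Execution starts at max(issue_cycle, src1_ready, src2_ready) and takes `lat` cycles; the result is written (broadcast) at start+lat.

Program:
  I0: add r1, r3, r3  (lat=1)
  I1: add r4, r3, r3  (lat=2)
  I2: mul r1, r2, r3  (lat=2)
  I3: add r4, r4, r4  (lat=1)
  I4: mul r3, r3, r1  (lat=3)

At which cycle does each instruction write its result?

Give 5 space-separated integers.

I0 add r1: issue@1 deps=(None,None) exec_start@1 write@2
I1 add r4: issue@2 deps=(None,None) exec_start@2 write@4
I2 mul r1: issue@3 deps=(None,None) exec_start@3 write@5
I3 add r4: issue@4 deps=(1,1) exec_start@4 write@5
I4 mul r3: issue@5 deps=(None,2) exec_start@5 write@8

Answer: 2 4 5 5 8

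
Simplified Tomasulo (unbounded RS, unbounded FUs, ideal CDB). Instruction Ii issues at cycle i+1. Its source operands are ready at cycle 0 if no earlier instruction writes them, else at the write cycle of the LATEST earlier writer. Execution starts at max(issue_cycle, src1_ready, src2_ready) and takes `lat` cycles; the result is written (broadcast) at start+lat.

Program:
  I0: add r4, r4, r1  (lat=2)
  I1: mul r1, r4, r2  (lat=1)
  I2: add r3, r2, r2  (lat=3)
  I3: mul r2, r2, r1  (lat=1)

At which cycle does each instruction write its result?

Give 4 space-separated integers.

Answer: 3 4 6 5

Derivation:
I0 add r4: issue@1 deps=(None,None) exec_start@1 write@3
I1 mul r1: issue@2 deps=(0,None) exec_start@3 write@4
I2 add r3: issue@3 deps=(None,None) exec_start@3 write@6
I3 mul r2: issue@4 deps=(None,1) exec_start@4 write@5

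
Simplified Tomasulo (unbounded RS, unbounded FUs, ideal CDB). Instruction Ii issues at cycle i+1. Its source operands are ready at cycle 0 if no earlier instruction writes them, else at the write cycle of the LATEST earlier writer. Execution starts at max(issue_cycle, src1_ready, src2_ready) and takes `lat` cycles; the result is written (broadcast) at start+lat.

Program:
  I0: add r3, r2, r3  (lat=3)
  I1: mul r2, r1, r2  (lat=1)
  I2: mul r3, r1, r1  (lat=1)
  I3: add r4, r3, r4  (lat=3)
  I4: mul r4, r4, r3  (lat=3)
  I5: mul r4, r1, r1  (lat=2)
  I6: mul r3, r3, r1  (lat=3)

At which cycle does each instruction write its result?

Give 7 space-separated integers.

I0 add r3: issue@1 deps=(None,None) exec_start@1 write@4
I1 mul r2: issue@2 deps=(None,None) exec_start@2 write@3
I2 mul r3: issue@3 deps=(None,None) exec_start@3 write@4
I3 add r4: issue@4 deps=(2,None) exec_start@4 write@7
I4 mul r4: issue@5 deps=(3,2) exec_start@7 write@10
I5 mul r4: issue@6 deps=(None,None) exec_start@6 write@8
I6 mul r3: issue@7 deps=(2,None) exec_start@7 write@10

Answer: 4 3 4 7 10 8 10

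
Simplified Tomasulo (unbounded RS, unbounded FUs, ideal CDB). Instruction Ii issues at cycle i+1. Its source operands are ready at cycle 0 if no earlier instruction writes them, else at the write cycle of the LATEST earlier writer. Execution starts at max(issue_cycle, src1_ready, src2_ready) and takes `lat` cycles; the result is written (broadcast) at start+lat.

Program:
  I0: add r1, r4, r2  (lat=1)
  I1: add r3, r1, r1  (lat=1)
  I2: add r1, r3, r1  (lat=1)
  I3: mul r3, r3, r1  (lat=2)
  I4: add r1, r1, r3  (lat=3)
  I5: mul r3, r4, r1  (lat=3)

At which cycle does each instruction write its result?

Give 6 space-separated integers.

Answer: 2 3 4 6 9 12

Derivation:
I0 add r1: issue@1 deps=(None,None) exec_start@1 write@2
I1 add r3: issue@2 deps=(0,0) exec_start@2 write@3
I2 add r1: issue@3 deps=(1,0) exec_start@3 write@4
I3 mul r3: issue@4 deps=(1,2) exec_start@4 write@6
I4 add r1: issue@5 deps=(2,3) exec_start@6 write@9
I5 mul r3: issue@6 deps=(None,4) exec_start@9 write@12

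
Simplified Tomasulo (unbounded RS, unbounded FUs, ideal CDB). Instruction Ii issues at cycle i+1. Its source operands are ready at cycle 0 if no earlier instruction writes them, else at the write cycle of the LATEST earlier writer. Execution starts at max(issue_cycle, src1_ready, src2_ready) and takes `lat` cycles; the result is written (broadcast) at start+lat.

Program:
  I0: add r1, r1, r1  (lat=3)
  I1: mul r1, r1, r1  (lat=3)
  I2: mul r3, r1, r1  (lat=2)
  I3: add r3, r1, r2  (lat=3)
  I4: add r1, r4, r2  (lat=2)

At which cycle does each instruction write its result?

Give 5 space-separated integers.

I0 add r1: issue@1 deps=(None,None) exec_start@1 write@4
I1 mul r1: issue@2 deps=(0,0) exec_start@4 write@7
I2 mul r3: issue@3 deps=(1,1) exec_start@7 write@9
I3 add r3: issue@4 deps=(1,None) exec_start@7 write@10
I4 add r1: issue@5 deps=(None,None) exec_start@5 write@7

Answer: 4 7 9 10 7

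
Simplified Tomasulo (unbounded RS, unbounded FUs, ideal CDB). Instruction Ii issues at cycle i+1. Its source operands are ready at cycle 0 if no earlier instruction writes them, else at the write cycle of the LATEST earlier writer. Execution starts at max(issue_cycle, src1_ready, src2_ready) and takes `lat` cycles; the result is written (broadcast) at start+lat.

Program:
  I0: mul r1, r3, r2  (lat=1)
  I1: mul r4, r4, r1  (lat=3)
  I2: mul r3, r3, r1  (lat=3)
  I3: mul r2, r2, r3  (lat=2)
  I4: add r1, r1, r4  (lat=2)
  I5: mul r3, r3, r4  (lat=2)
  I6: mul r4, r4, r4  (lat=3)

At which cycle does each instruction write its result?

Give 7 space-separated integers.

I0 mul r1: issue@1 deps=(None,None) exec_start@1 write@2
I1 mul r4: issue@2 deps=(None,0) exec_start@2 write@5
I2 mul r3: issue@3 deps=(None,0) exec_start@3 write@6
I3 mul r2: issue@4 deps=(None,2) exec_start@6 write@8
I4 add r1: issue@5 deps=(0,1) exec_start@5 write@7
I5 mul r3: issue@6 deps=(2,1) exec_start@6 write@8
I6 mul r4: issue@7 deps=(1,1) exec_start@7 write@10

Answer: 2 5 6 8 7 8 10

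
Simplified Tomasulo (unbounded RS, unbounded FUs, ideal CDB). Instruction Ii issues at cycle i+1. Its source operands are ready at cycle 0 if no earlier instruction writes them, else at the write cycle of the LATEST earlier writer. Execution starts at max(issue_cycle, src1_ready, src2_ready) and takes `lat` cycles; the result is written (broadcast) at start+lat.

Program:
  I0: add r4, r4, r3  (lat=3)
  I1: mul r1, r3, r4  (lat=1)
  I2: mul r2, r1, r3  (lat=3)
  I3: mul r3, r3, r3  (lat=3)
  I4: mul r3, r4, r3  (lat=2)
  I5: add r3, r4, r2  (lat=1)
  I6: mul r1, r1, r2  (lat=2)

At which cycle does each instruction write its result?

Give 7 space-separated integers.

Answer: 4 5 8 7 9 9 10

Derivation:
I0 add r4: issue@1 deps=(None,None) exec_start@1 write@4
I1 mul r1: issue@2 deps=(None,0) exec_start@4 write@5
I2 mul r2: issue@3 deps=(1,None) exec_start@5 write@8
I3 mul r3: issue@4 deps=(None,None) exec_start@4 write@7
I4 mul r3: issue@5 deps=(0,3) exec_start@7 write@9
I5 add r3: issue@6 deps=(0,2) exec_start@8 write@9
I6 mul r1: issue@7 deps=(1,2) exec_start@8 write@10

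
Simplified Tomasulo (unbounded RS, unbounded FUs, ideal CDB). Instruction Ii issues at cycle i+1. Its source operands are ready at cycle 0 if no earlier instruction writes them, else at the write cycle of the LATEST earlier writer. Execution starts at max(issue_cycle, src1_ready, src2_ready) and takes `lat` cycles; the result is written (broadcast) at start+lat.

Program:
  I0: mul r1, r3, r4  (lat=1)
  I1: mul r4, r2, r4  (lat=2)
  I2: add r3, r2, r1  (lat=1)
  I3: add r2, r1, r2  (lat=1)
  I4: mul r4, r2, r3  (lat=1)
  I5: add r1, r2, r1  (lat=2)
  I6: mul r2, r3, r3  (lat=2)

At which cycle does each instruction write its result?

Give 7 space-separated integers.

I0 mul r1: issue@1 deps=(None,None) exec_start@1 write@2
I1 mul r4: issue@2 deps=(None,None) exec_start@2 write@4
I2 add r3: issue@3 deps=(None,0) exec_start@3 write@4
I3 add r2: issue@4 deps=(0,None) exec_start@4 write@5
I4 mul r4: issue@5 deps=(3,2) exec_start@5 write@6
I5 add r1: issue@6 deps=(3,0) exec_start@6 write@8
I6 mul r2: issue@7 deps=(2,2) exec_start@7 write@9

Answer: 2 4 4 5 6 8 9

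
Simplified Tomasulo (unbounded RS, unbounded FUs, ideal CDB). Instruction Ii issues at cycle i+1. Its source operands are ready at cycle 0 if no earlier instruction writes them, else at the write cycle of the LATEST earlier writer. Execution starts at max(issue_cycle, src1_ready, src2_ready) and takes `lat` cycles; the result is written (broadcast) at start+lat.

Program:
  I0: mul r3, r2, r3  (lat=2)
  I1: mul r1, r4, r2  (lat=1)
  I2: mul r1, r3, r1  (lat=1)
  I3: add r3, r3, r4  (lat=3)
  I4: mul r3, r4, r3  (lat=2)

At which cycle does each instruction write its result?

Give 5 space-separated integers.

Answer: 3 3 4 7 9

Derivation:
I0 mul r3: issue@1 deps=(None,None) exec_start@1 write@3
I1 mul r1: issue@2 deps=(None,None) exec_start@2 write@3
I2 mul r1: issue@3 deps=(0,1) exec_start@3 write@4
I3 add r3: issue@4 deps=(0,None) exec_start@4 write@7
I4 mul r3: issue@5 deps=(None,3) exec_start@7 write@9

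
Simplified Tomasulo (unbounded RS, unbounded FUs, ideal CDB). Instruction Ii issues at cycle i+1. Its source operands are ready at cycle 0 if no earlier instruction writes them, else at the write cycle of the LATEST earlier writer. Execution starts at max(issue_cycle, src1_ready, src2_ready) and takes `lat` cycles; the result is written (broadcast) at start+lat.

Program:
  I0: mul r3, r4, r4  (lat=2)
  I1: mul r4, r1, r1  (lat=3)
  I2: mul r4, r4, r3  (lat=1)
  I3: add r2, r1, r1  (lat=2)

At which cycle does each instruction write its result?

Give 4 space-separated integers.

Answer: 3 5 6 6

Derivation:
I0 mul r3: issue@1 deps=(None,None) exec_start@1 write@3
I1 mul r4: issue@2 deps=(None,None) exec_start@2 write@5
I2 mul r4: issue@3 deps=(1,0) exec_start@5 write@6
I3 add r2: issue@4 deps=(None,None) exec_start@4 write@6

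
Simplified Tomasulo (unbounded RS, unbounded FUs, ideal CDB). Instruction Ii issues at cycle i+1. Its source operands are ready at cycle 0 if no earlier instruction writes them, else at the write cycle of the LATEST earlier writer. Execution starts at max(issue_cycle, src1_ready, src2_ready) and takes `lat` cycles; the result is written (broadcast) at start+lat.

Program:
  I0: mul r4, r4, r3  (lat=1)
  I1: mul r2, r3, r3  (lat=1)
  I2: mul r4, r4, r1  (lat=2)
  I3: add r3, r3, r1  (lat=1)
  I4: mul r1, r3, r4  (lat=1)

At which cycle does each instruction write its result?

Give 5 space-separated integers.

I0 mul r4: issue@1 deps=(None,None) exec_start@1 write@2
I1 mul r2: issue@2 deps=(None,None) exec_start@2 write@3
I2 mul r4: issue@3 deps=(0,None) exec_start@3 write@5
I3 add r3: issue@4 deps=(None,None) exec_start@4 write@5
I4 mul r1: issue@5 deps=(3,2) exec_start@5 write@6

Answer: 2 3 5 5 6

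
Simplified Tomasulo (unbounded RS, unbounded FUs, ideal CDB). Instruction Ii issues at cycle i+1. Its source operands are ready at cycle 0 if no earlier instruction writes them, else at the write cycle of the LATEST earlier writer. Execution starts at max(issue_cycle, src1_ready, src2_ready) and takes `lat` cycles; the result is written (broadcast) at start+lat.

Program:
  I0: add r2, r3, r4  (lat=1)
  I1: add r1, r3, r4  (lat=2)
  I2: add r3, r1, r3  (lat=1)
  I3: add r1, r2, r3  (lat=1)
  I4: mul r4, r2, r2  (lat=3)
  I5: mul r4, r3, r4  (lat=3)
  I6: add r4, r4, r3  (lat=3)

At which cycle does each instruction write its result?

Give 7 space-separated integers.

Answer: 2 4 5 6 8 11 14

Derivation:
I0 add r2: issue@1 deps=(None,None) exec_start@1 write@2
I1 add r1: issue@2 deps=(None,None) exec_start@2 write@4
I2 add r3: issue@3 deps=(1,None) exec_start@4 write@5
I3 add r1: issue@4 deps=(0,2) exec_start@5 write@6
I4 mul r4: issue@5 deps=(0,0) exec_start@5 write@8
I5 mul r4: issue@6 deps=(2,4) exec_start@8 write@11
I6 add r4: issue@7 deps=(5,2) exec_start@11 write@14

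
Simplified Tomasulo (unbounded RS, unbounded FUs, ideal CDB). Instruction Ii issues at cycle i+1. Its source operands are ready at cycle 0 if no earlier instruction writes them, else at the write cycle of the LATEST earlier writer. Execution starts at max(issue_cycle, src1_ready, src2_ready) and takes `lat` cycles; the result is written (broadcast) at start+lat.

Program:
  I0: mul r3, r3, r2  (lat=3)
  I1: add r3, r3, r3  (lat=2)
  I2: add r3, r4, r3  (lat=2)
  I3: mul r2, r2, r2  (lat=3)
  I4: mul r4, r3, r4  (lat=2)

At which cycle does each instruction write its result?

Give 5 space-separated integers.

Answer: 4 6 8 7 10

Derivation:
I0 mul r3: issue@1 deps=(None,None) exec_start@1 write@4
I1 add r3: issue@2 deps=(0,0) exec_start@4 write@6
I2 add r3: issue@3 deps=(None,1) exec_start@6 write@8
I3 mul r2: issue@4 deps=(None,None) exec_start@4 write@7
I4 mul r4: issue@5 deps=(2,None) exec_start@8 write@10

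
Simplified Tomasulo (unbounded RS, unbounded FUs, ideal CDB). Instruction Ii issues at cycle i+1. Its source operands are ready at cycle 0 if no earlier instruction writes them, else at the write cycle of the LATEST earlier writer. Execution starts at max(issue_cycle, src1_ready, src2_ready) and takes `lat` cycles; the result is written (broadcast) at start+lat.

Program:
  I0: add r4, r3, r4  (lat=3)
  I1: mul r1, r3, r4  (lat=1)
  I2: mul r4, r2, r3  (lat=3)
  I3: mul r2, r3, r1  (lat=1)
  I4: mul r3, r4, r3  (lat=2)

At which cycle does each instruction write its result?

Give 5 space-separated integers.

I0 add r4: issue@1 deps=(None,None) exec_start@1 write@4
I1 mul r1: issue@2 deps=(None,0) exec_start@4 write@5
I2 mul r4: issue@3 deps=(None,None) exec_start@3 write@6
I3 mul r2: issue@4 deps=(None,1) exec_start@5 write@6
I4 mul r3: issue@5 deps=(2,None) exec_start@6 write@8

Answer: 4 5 6 6 8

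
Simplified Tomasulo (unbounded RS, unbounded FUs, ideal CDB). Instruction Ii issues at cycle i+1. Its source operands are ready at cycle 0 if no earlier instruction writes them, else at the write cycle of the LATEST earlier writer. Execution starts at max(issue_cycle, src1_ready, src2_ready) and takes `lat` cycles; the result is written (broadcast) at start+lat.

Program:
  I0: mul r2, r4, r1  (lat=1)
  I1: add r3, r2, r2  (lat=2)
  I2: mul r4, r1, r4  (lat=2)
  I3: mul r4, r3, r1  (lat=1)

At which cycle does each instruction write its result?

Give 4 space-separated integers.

I0 mul r2: issue@1 deps=(None,None) exec_start@1 write@2
I1 add r3: issue@2 deps=(0,0) exec_start@2 write@4
I2 mul r4: issue@3 deps=(None,None) exec_start@3 write@5
I3 mul r4: issue@4 deps=(1,None) exec_start@4 write@5

Answer: 2 4 5 5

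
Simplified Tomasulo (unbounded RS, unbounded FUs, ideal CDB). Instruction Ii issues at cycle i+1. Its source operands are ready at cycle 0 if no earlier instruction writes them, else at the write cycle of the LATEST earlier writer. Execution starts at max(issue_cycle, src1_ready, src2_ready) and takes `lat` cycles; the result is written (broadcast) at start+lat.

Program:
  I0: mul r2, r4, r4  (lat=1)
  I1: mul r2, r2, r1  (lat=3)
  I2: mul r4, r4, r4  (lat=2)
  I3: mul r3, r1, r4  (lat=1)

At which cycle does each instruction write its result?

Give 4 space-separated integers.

I0 mul r2: issue@1 deps=(None,None) exec_start@1 write@2
I1 mul r2: issue@2 deps=(0,None) exec_start@2 write@5
I2 mul r4: issue@3 deps=(None,None) exec_start@3 write@5
I3 mul r3: issue@4 deps=(None,2) exec_start@5 write@6

Answer: 2 5 5 6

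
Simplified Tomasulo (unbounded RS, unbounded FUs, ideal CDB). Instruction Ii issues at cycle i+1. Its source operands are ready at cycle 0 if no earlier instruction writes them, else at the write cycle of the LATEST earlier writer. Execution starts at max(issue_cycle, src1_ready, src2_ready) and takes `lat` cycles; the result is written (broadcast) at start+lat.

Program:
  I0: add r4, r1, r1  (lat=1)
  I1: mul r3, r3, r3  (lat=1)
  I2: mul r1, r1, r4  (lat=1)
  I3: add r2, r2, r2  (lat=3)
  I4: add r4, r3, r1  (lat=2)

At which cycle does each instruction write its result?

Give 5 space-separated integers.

Answer: 2 3 4 7 7

Derivation:
I0 add r4: issue@1 deps=(None,None) exec_start@1 write@2
I1 mul r3: issue@2 deps=(None,None) exec_start@2 write@3
I2 mul r1: issue@3 deps=(None,0) exec_start@3 write@4
I3 add r2: issue@4 deps=(None,None) exec_start@4 write@7
I4 add r4: issue@5 deps=(1,2) exec_start@5 write@7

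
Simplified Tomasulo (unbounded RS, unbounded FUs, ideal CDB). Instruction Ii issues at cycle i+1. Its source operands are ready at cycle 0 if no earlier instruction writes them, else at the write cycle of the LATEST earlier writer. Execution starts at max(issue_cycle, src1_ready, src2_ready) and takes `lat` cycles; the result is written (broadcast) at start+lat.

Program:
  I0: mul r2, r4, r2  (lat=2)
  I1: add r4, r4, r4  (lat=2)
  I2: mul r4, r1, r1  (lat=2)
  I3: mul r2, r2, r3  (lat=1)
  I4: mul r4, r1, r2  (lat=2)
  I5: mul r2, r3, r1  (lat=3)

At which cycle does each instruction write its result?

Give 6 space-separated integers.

I0 mul r2: issue@1 deps=(None,None) exec_start@1 write@3
I1 add r4: issue@2 deps=(None,None) exec_start@2 write@4
I2 mul r4: issue@3 deps=(None,None) exec_start@3 write@5
I3 mul r2: issue@4 deps=(0,None) exec_start@4 write@5
I4 mul r4: issue@5 deps=(None,3) exec_start@5 write@7
I5 mul r2: issue@6 deps=(None,None) exec_start@6 write@9

Answer: 3 4 5 5 7 9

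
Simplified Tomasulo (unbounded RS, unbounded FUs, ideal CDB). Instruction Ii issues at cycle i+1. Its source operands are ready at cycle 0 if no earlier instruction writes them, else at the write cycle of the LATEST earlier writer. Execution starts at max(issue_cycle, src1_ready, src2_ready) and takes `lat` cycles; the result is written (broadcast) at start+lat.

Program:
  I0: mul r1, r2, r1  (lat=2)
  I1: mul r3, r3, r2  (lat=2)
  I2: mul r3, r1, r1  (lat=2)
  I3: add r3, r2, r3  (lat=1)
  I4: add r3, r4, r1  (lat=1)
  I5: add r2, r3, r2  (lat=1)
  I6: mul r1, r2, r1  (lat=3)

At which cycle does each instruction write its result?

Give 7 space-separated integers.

Answer: 3 4 5 6 6 7 10

Derivation:
I0 mul r1: issue@1 deps=(None,None) exec_start@1 write@3
I1 mul r3: issue@2 deps=(None,None) exec_start@2 write@4
I2 mul r3: issue@3 deps=(0,0) exec_start@3 write@5
I3 add r3: issue@4 deps=(None,2) exec_start@5 write@6
I4 add r3: issue@5 deps=(None,0) exec_start@5 write@6
I5 add r2: issue@6 deps=(4,None) exec_start@6 write@7
I6 mul r1: issue@7 deps=(5,0) exec_start@7 write@10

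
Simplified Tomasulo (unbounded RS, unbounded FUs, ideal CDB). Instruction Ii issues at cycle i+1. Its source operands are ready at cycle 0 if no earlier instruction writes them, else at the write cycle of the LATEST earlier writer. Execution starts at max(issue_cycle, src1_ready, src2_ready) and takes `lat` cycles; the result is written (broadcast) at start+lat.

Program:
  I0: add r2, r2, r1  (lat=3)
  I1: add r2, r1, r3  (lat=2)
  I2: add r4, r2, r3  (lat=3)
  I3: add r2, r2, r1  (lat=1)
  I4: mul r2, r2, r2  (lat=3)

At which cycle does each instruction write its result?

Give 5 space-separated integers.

I0 add r2: issue@1 deps=(None,None) exec_start@1 write@4
I1 add r2: issue@2 deps=(None,None) exec_start@2 write@4
I2 add r4: issue@3 deps=(1,None) exec_start@4 write@7
I3 add r2: issue@4 deps=(1,None) exec_start@4 write@5
I4 mul r2: issue@5 deps=(3,3) exec_start@5 write@8

Answer: 4 4 7 5 8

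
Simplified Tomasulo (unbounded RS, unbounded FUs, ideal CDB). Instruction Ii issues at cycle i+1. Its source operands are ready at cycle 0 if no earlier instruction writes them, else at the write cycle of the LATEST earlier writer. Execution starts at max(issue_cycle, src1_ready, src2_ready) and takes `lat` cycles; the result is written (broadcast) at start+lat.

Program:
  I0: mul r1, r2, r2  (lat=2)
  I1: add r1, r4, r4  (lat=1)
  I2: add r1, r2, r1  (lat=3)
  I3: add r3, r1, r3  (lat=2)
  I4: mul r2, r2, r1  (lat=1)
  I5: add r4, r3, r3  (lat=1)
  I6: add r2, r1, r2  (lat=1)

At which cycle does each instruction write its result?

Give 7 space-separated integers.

Answer: 3 3 6 8 7 9 8

Derivation:
I0 mul r1: issue@1 deps=(None,None) exec_start@1 write@3
I1 add r1: issue@2 deps=(None,None) exec_start@2 write@3
I2 add r1: issue@3 deps=(None,1) exec_start@3 write@6
I3 add r3: issue@4 deps=(2,None) exec_start@6 write@8
I4 mul r2: issue@5 deps=(None,2) exec_start@6 write@7
I5 add r4: issue@6 deps=(3,3) exec_start@8 write@9
I6 add r2: issue@7 deps=(2,4) exec_start@7 write@8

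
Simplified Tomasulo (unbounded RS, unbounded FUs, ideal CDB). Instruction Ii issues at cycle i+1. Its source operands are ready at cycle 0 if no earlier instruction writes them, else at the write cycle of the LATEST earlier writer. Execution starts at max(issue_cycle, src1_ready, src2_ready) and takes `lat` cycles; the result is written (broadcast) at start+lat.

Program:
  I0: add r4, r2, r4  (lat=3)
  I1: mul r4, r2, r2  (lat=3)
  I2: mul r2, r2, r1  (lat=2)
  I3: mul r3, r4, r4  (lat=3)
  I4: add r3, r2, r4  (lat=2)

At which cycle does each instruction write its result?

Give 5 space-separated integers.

I0 add r4: issue@1 deps=(None,None) exec_start@1 write@4
I1 mul r4: issue@2 deps=(None,None) exec_start@2 write@5
I2 mul r2: issue@3 deps=(None,None) exec_start@3 write@5
I3 mul r3: issue@4 deps=(1,1) exec_start@5 write@8
I4 add r3: issue@5 deps=(2,1) exec_start@5 write@7

Answer: 4 5 5 8 7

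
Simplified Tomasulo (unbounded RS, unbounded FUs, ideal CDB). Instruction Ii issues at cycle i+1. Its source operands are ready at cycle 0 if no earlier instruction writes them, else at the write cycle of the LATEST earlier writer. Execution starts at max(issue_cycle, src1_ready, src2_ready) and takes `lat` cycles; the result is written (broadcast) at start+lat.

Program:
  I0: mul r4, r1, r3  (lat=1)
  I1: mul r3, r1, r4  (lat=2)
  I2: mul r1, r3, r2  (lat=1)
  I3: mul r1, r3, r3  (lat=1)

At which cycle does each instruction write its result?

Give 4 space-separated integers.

Answer: 2 4 5 5

Derivation:
I0 mul r4: issue@1 deps=(None,None) exec_start@1 write@2
I1 mul r3: issue@2 deps=(None,0) exec_start@2 write@4
I2 mul r1: issue@3 deps=(1,None) exec_start@4 write@5
I3 mul r1: issue@4 deps=(1,1) exec_start@4 write@5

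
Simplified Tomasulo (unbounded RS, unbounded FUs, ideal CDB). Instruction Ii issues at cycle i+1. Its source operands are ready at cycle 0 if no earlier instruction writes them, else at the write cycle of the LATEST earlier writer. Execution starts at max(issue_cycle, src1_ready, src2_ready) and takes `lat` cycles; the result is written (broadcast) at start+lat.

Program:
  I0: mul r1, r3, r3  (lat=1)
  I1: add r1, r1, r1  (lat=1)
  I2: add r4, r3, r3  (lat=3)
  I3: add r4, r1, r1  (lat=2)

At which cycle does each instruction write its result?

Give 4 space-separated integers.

I0 mul r1: issue@1 deps=(None,None) exec_start@1 write@2
I1 add r1: issue@2 deps=(0,0) exec_start@2 write@3
I2 add r4: issue@3 deps=(None,None) exec_start@3 write@6
I3 add r4: issue@4 deps=(1,1) exec_start@4 write@6

Answer: 2 3 6 6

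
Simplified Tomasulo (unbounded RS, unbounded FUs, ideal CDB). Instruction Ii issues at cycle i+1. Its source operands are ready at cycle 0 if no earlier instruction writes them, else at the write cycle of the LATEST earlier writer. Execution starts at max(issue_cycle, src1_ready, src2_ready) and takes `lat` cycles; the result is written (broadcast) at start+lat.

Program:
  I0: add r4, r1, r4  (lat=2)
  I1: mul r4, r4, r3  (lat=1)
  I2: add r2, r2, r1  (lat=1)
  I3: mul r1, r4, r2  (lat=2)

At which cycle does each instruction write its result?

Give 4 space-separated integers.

I0 add r4: issue@1 deps=(None,None) exec_start@1 write@3
I1 mul r4: issue@2 deps=(0,None) exec_start@3 write@4
I2 add r2: issue@3 deps=(None,None) exec_start@3 write@4
I3 mul r1: issue@4 deps=(1,2) exec_start@4 write@6

Answer: 3 4 4 6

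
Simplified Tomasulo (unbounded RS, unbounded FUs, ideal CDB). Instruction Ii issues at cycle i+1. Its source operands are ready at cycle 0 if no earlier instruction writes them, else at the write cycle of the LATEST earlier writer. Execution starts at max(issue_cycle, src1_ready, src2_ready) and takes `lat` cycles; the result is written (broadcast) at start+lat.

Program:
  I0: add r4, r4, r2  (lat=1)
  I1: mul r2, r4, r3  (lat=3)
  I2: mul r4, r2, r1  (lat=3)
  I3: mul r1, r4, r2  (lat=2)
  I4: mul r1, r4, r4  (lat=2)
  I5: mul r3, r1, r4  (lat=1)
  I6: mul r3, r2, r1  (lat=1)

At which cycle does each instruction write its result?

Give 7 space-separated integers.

I0 add r4: issue@1 deps=(None,None) exec_start@1 write@2
I1 mul r2: issue@2 deps=(0,None) exec_start@2 write@5
I2 mul r4: issue@3 deps=(1,None) exec_start@5 write@8
I3 mul r1: issue@4 deps=(2,1) exec_start@8 write@10
I4 mul r1: issue@5 deps=(2,2) exec_start@8 write@10
I5 mul r3: issue@6 deps=(4,2) exec_start@10 write@11
I6 mul r3: issue@7 deps=(1,4) exec_start@10 write@11

Answer: 2 5 8 10 10 11 11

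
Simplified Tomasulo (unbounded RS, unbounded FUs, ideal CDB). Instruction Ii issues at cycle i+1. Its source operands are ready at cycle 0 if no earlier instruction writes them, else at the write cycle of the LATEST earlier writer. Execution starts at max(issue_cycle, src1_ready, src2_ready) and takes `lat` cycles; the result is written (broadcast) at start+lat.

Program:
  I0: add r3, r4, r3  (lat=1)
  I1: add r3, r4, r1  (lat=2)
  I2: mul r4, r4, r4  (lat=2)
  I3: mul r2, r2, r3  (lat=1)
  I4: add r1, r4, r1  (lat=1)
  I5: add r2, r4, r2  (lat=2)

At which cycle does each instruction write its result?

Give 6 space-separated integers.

I0 add r3: issue@1 deps=(None,None) exec_start@1 write@2
I1 add r3: issue@2 deps=(None,None) exec_start@2 write@4
I2 mul r4: issue@3 deps=(None,None) exec_start@3 write@5
I3 mul r2: issue@4 deps=(None,1) exec_start@4 write@5
I4 add r1: issue@5 deps=(2,None) exec_start@5 write@6
I5 add r2: issue@6 deps=(2,3) exec_start@6 write@8

Answer: 2 4 5 5 6 8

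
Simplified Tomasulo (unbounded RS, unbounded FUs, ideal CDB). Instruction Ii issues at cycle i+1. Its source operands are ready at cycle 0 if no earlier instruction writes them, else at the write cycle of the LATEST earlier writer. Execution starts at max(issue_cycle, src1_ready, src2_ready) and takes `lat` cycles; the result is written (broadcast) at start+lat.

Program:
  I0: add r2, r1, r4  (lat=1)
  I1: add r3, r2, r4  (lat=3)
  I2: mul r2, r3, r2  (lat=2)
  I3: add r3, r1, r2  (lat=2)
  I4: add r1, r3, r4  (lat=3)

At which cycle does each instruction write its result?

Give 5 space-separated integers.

Answer: 2 5 7 9 12

Derivation:
I0 add r2: issue@1 deps=(None,None) exec_start@1 write@2
I1 add r3: issue@2 deps=(0,None) exec_start@2 write@5
I2 mul r2: issue@3 deps=(1,0) exec_start@5 write@7
I3 add r3: issue@4 deps=(None,2) exec_start@7 write@9
I4 add r1: issue@5 deps=(3,None) exec_start@9 write@12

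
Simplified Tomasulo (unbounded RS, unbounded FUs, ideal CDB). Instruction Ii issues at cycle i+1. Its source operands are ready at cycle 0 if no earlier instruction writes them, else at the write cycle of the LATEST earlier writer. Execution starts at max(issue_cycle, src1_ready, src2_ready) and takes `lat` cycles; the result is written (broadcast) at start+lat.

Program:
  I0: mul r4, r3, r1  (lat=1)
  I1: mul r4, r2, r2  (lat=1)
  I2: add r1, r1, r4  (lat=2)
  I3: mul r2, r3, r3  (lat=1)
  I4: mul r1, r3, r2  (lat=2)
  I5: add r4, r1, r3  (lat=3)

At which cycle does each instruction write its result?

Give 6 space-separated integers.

I0 mul r4: issue@1 deps=(None,None) exec_start@1 write@2
I1 mul r4: issue@2 deps=(None,None) exec_start@2 write@3
I2 add r1: issue@3 deps=(None,1) exec_start@3 write@5
I3 mul r2: issue@4 deps=(None,None) exec_start@4 write@5
I4 mul r1: issue@5 deps=(None,3) exec_start@5 write@7
I5 add r4: issue@6 deps=(4,None) exec_start@7 write@10

Answer: 2 3 5 5 7 10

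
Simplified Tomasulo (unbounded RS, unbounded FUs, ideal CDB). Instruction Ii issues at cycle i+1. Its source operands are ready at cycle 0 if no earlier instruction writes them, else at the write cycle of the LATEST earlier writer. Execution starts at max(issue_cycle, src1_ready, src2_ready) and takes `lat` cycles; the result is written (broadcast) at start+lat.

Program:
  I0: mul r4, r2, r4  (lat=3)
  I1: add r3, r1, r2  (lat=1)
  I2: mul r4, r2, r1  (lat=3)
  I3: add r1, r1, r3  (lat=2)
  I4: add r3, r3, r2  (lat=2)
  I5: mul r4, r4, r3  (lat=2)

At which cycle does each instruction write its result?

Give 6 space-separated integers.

I0 mul r4: issue@1 deps=(None,None) exec_start@1 write@4
I1 add r3: issue@2 deps=(None,None) exec_start@2 write@3
I2 mul r4: issue@3 deps=(None,None) exec_start@3 write@6
I3 add r1: issue@4 deps=(None,1) exec_start@4 write@6
I4 add r3: issue@5 deps=(1,None) exec_start@5 write@7
I5 mul r4: issue@6 deps=(2,4) exec_start@7 write@9

Answer: 4 3 6 6 7 9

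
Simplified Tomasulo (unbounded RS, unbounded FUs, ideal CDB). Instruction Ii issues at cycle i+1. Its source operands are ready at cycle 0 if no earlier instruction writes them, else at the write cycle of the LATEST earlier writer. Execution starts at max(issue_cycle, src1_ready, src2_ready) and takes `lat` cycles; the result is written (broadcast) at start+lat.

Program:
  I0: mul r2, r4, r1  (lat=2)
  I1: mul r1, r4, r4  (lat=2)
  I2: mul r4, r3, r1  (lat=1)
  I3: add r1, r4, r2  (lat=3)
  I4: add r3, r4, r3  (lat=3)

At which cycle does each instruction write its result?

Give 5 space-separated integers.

I0 mul r2: issue@1 deps=(None,None) exec_start@1 write@3
I1 mul r1: issue@2 deps=(None,None) exec_start@2 write@4
I2 mul r4: issue@3 deps=(None,1) exec_start@4 write@5
I3 add r1: issue@4 deps=(2,0) exec_start@5 write@8
I4 add r3: issue@5 deps=(2,None) exec_start@5 write@8

Answer: 3 4 5 8 8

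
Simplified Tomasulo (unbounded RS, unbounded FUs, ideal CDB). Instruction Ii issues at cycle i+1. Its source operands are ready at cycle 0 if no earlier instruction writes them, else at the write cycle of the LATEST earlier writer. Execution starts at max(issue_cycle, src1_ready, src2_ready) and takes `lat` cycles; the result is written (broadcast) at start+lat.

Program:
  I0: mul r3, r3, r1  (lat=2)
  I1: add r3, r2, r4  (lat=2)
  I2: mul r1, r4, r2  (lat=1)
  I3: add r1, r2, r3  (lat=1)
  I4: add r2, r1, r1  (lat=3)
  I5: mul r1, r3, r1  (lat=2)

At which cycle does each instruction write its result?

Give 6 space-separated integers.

Answer: 3 4 4 5 8 8

Derivation:
I0 mul r3: issue@1 deps=(None,None) exec_start@1 write@3
I1 add r3: issue@2 deps=(None,None) exec_start@2 write@4
I2 mul r1: issue@3 deps=(None,None) exec_start@3 write@4
I3 add r1: issue@4 deps=(None,1) exec_start@4 write@5
I4 add r2: issue@5 deps=(3,3) exec_start@5 write@8
I5 mul r1: issue@6 deps=(1,3) exec_start@6 write@8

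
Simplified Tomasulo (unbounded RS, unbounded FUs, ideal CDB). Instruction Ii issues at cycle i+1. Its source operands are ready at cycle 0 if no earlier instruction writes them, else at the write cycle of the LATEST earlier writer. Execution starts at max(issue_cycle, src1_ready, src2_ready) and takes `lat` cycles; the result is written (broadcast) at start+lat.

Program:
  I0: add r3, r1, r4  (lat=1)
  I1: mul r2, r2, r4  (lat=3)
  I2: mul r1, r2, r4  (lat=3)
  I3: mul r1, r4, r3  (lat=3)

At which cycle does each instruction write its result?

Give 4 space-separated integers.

I0 add r3: issue@1 deps=(None,None) exec_start@1 write@2
I1 mul r2: issue@2 deps=(None,None) exec_start@2 write@5
I2 mul r1: issue@3 deps=(1,None) exec_start@5 write@8
I3 mul r1: issue@4 deps=(None,0) exec_start@4 write@7

Answer: 2 5 8 7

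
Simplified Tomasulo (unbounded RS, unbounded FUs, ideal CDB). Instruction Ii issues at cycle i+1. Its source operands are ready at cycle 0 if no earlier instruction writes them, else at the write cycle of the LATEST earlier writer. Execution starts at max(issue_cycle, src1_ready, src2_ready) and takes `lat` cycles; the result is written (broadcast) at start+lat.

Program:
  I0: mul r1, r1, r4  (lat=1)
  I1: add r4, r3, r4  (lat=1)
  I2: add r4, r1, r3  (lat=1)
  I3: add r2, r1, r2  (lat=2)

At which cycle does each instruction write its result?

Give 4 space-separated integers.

Answer: 2 3 4 6

Derivation:
I0 mul r1: issue@1 deps=(None,None) exec_start@1 write@2
I1 add r4: issue@2 deps=(None,None) exec_start@2 write@3
I2 add r4: issue@3 deps=(0,None) exec_start@3 write@4
I3 add r2: issue@4 deps=(0,None) exec_start@4 write@6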